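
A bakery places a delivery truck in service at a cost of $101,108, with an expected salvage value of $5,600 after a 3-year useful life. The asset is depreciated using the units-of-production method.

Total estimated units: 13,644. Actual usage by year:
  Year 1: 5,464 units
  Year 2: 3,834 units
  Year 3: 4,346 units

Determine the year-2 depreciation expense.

$26,838

Depreciable base = $101,108 − $5,600 = $95,508.
Rate = $95,508 / 13,644 units = $7 per unit.
Year 1: 5,464 × $7 = $38,248. Book value $62,860.
Year 2: 3,834 × $7 = $26,838. Book value $36,022.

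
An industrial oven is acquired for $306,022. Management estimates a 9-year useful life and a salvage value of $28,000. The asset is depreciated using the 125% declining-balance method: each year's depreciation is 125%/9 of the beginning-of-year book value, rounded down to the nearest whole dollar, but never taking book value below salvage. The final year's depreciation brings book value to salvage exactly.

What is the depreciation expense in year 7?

Depreciable base = $306,022 − $28,000 = $278,022.
Year 1: ⌊$306,022 × 125%/9⌋ = $42,503. Book value $263,519.
Year 2: ⌊$263,519 × 125%/9⌋ = $36,599. Book value $226,920.
Year 3: ⌊$226,920 × 125%/9⌋ = $31,516. Book value $195,404.
Year 4: ⌊$195,404 × 125%/9⌋ = $27,139. Book value $168,265.
Year 5: ⌊$168,265 × 125%/9⌋ = $23,370. Book value $144,895.
Year 6: ⌊$144,895 × 125%/9⌋ = $20,124. Book value $124,771.
Year 7: ⌊$124,771 × 125%/9⌋ = $17,329. Book value $107,442.

$17,329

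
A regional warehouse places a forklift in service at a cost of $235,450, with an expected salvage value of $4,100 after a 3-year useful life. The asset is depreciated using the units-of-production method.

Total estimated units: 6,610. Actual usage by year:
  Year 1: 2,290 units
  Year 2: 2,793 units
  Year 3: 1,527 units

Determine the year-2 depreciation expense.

Depreciable base = $235,450 − $4,100 = $231,350.
Rate = $231,350 / 6,610 units = $35 per unit.
Year 1: 2,290 × $35 = $80,150. Book value $155,300.
Year 2: 2,793 × $35 = $97,755. Book value $57,545.

$97,755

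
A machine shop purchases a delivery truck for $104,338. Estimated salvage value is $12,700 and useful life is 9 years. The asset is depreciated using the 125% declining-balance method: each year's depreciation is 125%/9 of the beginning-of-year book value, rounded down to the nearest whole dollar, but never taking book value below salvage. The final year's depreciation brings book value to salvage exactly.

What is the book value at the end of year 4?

$57,371

Depreciable base = $104,338 − $12,700 = $91,638.
Year 1: ⌊$104,338 × 125%/9⌋ = $14,491. Book value $89,847.
Year 2: ⌊$89,847 × 125%/9⌋ = $12,478. Book value $77,369.
Year 3: ⌊$77,369 × 125%/9⌋ = $10,745. Book value $66,624.
Year 4: ⌊$66,624 × 125%/9⌋ = $9,253. Book value $57,371.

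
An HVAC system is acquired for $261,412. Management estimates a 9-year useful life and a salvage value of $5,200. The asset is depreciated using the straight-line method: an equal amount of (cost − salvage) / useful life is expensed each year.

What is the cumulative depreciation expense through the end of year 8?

$227,744

Depreciable base = $261,412 − $5,200 = $256,212.
Annual expense = $256,212 / 9 = $28,468.
End of year 1: book value $232,944.
End of year 2: book value $204,476.
End of year 3: book value $176,008.
End of year 4: book value $147,540.
End of year 5: book value $119,072.
End of year 6: book value $90,604.
End of year 7: book value $62,136.
End of year 8: book value $33,668.
Accumulated through year 8 = $261,412 − $33,668 = $227,744.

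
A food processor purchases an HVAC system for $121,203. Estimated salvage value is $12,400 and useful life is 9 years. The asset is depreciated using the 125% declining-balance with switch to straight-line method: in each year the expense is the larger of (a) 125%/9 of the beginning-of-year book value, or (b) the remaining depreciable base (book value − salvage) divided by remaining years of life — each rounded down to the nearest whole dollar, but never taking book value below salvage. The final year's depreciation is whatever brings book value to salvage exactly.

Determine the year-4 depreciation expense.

Depreciable base = $121,203 − $12,400 = $108,803.
Year 1: DB = ⌊$121,203 × 125%/9⌋ = $16,833; SL = ⌊$108,803/9⌋ = $12,089 → take DB $16,833. Book value $104,370.
Year 2: DB = ⌊$104,370 × 125%/9⌋ = $14,495; SL = ⌊$91,970/8⌋ = $11,496 → take DB $14,495. Book value $89,875.
Year 3: DB = ⌊$89,875 × 125%/9⌋ = $12,482; SL = ⌊$77,475/7⌋ = $11,067 → take DB $12,482. Book value $77,393.
Year 4: DB = ⌊$77,393 × 125%/9⌋ = $10,749; SL = ⌊$64,993/6⌋ = $10,832 → take SL $10,832. Book value $66,561.

$10,832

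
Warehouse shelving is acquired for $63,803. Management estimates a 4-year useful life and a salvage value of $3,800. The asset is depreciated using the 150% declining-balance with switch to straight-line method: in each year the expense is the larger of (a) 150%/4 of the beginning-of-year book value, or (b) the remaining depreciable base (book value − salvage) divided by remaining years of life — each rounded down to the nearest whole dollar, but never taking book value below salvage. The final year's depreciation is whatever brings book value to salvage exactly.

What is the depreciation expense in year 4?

$10,562

Depreciable base = $63,803 − $3,800 = $60,003.
Year 1: DB = ⌊$63,803 × 150%/4⌋ = $23,926; SL = ⌊$60,003/4⌋ = $15,000 → take DB $23,926. Book value $39,877.
Year 2: DB = ⌊$39,877 × 150%/4⌋ = $14,953; SL = ⌊$36,077/3⌋ = $12,025 → take DB $14,953. Book value $24,924.
Year 3: DB = ⌊$24,924 × 150%/4⌋ = $9,346; SL = ⌊$21,124/2⌋ = $10,562 → take SL $10,562. Book value $14,362.
Year 4 (final): $14,362 − $3,800 = $10,562. Book value $3,800.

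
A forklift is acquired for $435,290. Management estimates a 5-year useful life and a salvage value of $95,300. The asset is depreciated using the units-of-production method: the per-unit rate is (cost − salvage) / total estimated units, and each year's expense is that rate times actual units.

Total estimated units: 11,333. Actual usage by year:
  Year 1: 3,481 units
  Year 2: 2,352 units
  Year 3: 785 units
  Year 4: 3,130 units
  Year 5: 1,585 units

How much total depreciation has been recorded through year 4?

$292,440

Depreciable base = $435,290 − $95,300 = $339,990.
Rate = $339,990 / 11,333 units = $30 per unit.
Year 1: 3,481 × $30 = $104,430. Book value $330,860.
Year 2: 2,352 × $30 = $70,560. Book value $260,300.
Year 3: 785 × $30 = $23,550. Book value $236,750.
Year 4: 3,130 × $30 = $93,900. Book value $142,850.
Accumulated through year 4 = $435,290 − $142,850 = $292,440.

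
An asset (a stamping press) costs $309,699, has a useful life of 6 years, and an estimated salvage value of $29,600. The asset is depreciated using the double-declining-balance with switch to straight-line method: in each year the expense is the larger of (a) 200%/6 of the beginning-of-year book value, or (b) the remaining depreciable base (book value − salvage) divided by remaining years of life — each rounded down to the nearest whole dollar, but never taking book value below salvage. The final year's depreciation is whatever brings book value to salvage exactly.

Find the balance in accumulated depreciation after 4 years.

$248,523

Depreciable base = $309,699 − $29,600 = $280,099.
Year 1: DB = ⌊$309,699 × 200%/6⌋ = $103,233; SL = ⌊$280,099/6⌋ = $46,683 → take DB $103,233. Book value $206,466.
Year 2: DB = ⌊$206,466 × 200%/6⌋ = $68,822; SL = ⌊$176,866/5⌋ = $35,373 → take DB $68,822. Book value $137,644.
Year 3: DB = ⌊$137,644 × 200%/6⌋ = $45,881; SL = ⌊$108,044/4⌋ = $27,011 → take DB $45,881. Book value $91,763.
Year 4: DB = ⌊$91,763 × 200%/6⌋ = $30,587; SL = ⌊$62,163/3⌋ = $20,721 → take DB $30,587. Book value $61,176.
Accumulated through year 4 = $309,699 − $61,176 = $248,523.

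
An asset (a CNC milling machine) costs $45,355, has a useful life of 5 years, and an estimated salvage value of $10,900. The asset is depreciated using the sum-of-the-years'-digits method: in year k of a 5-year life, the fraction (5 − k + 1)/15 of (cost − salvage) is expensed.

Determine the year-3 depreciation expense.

$6,891

Depreciable base = $45,355 − $10,900 = $34,455.
Sum of the years' digits = 5+4+3+2+1 = 15.
Year 1: $34,455 × 5/15 = $11,485. Book value $33,870.
Year 2: $34,455 × 4/15 = $9,188. Book value $24,682.
Year 3: $34,455 × 3/15 = $6,891. Book value $17,791.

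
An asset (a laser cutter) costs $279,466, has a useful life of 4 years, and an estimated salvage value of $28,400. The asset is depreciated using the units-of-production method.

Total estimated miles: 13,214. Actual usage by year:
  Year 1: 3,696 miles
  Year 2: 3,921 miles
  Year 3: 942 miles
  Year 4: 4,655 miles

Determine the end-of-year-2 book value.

$134,743

Depreciable base = $279,466 − $28,400 = $251,066.
Rate = $251,066 / 13,214 miles = $19 per mile.
Year 1: 3,696 × $19 = $70,224. Book value $209,242.
Year 2: 3,921 × $19 = $74,499. Book value $134,743.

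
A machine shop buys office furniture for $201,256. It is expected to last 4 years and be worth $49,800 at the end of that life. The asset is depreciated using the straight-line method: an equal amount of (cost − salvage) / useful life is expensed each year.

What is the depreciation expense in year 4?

$37,864

Depreciable base = $201,256 − $49,800 = $151,456.
Annual expense = $151,456 / 4 = $37,864.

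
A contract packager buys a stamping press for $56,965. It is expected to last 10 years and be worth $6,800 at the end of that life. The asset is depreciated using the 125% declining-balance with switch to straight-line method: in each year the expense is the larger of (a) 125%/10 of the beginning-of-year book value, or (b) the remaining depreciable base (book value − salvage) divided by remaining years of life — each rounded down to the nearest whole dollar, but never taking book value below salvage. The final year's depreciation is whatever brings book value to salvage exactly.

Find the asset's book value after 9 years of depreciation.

$11,233

Depreciable base = $56,965 − $6,800 = $50,165.
Year 1: DB = ⌊$56,965 × 125%/10⌋ = $7,120; SL = ⌊$50,165/10⌋ = $5,016 → take DB $7,120. Book value $49,845.
Year 2: DB = ⌊$49,845 × 125%/10⌋ = $6,230; SL = ⌊$43,045/9⌋ = $4,782 → take DB $6,230. Book value $43,615.
Year 3: DB = ⌊$43,615 × 125%/10⌋ = $5,451; SL = ⌊$36,815/8⌋ = $4,601 → take DB $5,451. Book value $38,164.
Year 4: DB = ⌊$38,164 × 125%/10⌋ = $4,770; SL = ⌊$31,364/7⌋ = $4,480 → take DB $4,770. Book value $33,394.
Year 5: DB = ⌊$33,394 × 125%/10⌋ = $4,174; SL = ⌊$26,594/6⌋ = $4,432 → take SL $4,432. Book value $28,962.
Year 6: DB = ⌊$28,962 × 125%/10⌋ = $3,620; SL = ⌊$22,162/5⌋ = $4,432 → take SL $4,432. Book value $24,530.
Year 7: DB = ⌊$24,530 × 125%/10⌋ = $3,066; SL = ⌊$17,730/4⌋ = $4,432 → take SL $4,432. Book value $20,098.
Year 8: DB = ⌊$20,098 × 125%/10⌋ = $2,512; SL = ⌊$13,298/3⌋ = $4,432 → take SL $4,432. Book value $15,666.
Year 9: DB = ⌊$15,666 × 125%/10⌋ = $1,958; SL = ⌊$8,866/2⌋ = $4,433 → take SL $4,433. Book value $11,233.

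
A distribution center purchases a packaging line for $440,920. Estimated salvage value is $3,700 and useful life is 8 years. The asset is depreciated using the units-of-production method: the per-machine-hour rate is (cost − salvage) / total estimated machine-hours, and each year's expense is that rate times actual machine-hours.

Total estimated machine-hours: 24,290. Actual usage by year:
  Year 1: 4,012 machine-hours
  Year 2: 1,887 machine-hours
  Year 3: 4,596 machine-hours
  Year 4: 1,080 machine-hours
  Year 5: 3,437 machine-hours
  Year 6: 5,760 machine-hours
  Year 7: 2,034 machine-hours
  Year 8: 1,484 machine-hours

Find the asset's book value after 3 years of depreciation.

$252,010

Depreciable base = $440,920 − $3,700 = $437,220.
Rate = $437,220 / 24,290 machine-hours = $18 per machine-hour.
Year 1: 4,012 × $18 = $72,216. Book value $368,704.
Year 2: 1,887 × $18 = $33,966. Book value $334,738.
Year 3: 4,596 × $18 = $82,728. Book value $252,010.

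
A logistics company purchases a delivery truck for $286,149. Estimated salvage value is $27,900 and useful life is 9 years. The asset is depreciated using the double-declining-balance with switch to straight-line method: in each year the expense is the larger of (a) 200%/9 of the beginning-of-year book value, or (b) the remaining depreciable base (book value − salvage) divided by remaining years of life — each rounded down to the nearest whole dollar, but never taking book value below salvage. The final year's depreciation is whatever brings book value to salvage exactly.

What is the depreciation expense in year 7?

$14,077

Depreciable base = $286,149 − $27,900 = $258,249.
Year 1: DB = ⌊$286,149 × 200%/9⌋ = $63,588; SL = ⌊$258,249/9⌋ = $28,694 → take DB $63,588. Book value $222,561.
Year 2: DB = ⌊$222,561 × 200%/9⌋ = $49,458; SL = ⌊$194,661/8⌋ = $24,332 → take DB $49,458. Book value $173,103.
Year 3: DB = ⌊$173,103 × 200%/9⌋ = $38,467; SL = ⌊$145,203/7⌋ = $20,743 → take DB $38,467. Book value $134,636.
Year 4: DB = ⌊$134,636 × 200%/9⌋ = $29,919; SL = ⌊$106,736/6⌋ = $17,789 → take DB $29,919. Book value $104,717.
Year 5: DB = ⌊$104,717 × 200%/9⌋ = $23,270; SL = ⌊$76,817/5⌋ = $15,363 → take DB $23,270. Book value $81,447.
Year 6: DB = ⌊$81,447 × 200%/9⌋ = $18,099; SL = ⌊$53,547/4⌋ = $13,386 → take DB $18,099. Book value $63,348.
Year 7: DB = ⌊$63,348 × 200%/9⌋ = $14,077; SL = ⌊$35,448/3⌋ = $11,816 → take DB $14,077. Book value $49,271.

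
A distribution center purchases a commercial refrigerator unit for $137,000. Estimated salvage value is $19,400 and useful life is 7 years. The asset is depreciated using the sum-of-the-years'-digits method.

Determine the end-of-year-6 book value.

Depreciable base = $137,000 − $19,400 = $117,600.
Sum of the years' digits = 7+6+5+4+3+2+1 = 28.
Year 1: $117,600 × 7/28 = $29,400. Book value $107,600.
Year 2: $117,600 × 6/28 = $25,200. Book value $82,400.
Year 3: $117,600 × 5/28 = $21,000. Book value $61,400.
Year 4: $117,600 × 4/28 = $16,800. Book value $44,600.
Year 5: $117,600 × 3/28 = $12,600. Book value $32,000.
Year 6: $117,600 × 2/28 = $8,400. Book value $23,600.

$23,600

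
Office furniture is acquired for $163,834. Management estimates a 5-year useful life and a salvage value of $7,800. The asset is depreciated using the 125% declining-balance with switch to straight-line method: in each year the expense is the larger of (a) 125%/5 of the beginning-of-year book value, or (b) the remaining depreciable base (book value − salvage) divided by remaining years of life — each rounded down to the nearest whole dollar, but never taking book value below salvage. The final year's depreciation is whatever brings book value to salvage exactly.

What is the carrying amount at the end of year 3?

$64,038

Depreciable base = $163,834 − $7,800 = $156,034.
Year 1: DB = ⌊$163,834 × 125%/5⌋ = $40,958; SL = ⌊$156,034/5⌋ = $31,206 → take DB $40,958. Book value $122,876.
Year 2: DB = ⌊$122,876 × 125%/5⌋ = $30,719; SL = ⌊$115,076/4⌋ = $28,769 → take DB $30,719. Book value $92,157.
Year 3: DB = ⌊$92,157 × 125%/5⌋ = $23,039; SL = ⌊$84,357/3⌋ = $28,119 → take SL $28,119. Book value $64,038.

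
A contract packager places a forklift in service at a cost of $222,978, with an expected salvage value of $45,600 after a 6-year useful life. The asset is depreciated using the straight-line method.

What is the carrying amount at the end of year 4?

Depreciable base = $222,978 − $45,600 = $177,378.
Annual expense = $177,378 / 6 = $29,563.
End of year 1: book value $193,415.
End of year 2: book value $163,852.
End of year 3: book value $134,289.
End of year 4: book value $104,726.

$104,726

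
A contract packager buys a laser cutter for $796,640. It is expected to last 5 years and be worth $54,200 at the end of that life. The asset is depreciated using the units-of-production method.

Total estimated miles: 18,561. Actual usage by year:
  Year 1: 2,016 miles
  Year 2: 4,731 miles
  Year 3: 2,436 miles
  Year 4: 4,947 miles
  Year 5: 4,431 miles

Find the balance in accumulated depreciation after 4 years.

$565,200

Depreciable base = $796,640 − $54,200 = $742,440.
Rate = $742,440 / 18,561 miles = $40 per mile.
Year 1: 2,016 × $40 = $80,640. Book value $716,000.
Year 2: 4,731 × $40 = $189,240. Book value $526,760.
Year 3: 2,436 × $40 = $97,440. Book value $429,320.
Year 4: 4,947 × $40 = $197,880. Book value $231,440.
Accumulated through year 4 = $796,640 − $231,440 = $565,200.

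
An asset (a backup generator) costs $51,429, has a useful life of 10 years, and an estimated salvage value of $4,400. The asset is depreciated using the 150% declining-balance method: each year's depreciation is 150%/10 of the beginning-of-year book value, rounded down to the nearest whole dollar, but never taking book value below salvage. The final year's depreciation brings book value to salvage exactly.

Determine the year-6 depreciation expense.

$3,423

Depreciable base = $51,429 − $4,400 = $47,029.
Year 1: ⌊$51,429 × 150%/10⌋ = $7,714. Book value $43,715.
Year 2: ⌊$43,715 × 150%/10⌋ = $6,557. Book value $37,158.
Year 3: ⌊$37,158 × 150%/10⌋ = $5,573. Book value $31,585.
Year 4: ⌊$31,585 × 150%/10⌋ = $4,737. Book value $26,848.
Year 5: ⌊$26,848 × 150%/10⌋ = $4,027. Book value $22,821.
Year 6: ⌊$22,821 × 150%/10⌋ = $3,423. Book value $19,398.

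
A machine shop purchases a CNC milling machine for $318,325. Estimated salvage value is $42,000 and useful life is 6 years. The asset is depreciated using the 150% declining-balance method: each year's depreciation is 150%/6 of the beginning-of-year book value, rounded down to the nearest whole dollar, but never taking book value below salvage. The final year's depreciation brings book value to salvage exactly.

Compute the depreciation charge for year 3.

Depreciable base = $318,325 − $42,000 = $276,325.
Year 1: ⌊$318,325 × 150%/6⌋ = $79,581. Book value $238,744.
Year 2: ⌊$238,744 × 150%/6⌋ = $59,686. Book value $179,058.
Year 3: ⌊$179,058 × 150%/6⌋ = $44,764. Book value $134,294.

$44,764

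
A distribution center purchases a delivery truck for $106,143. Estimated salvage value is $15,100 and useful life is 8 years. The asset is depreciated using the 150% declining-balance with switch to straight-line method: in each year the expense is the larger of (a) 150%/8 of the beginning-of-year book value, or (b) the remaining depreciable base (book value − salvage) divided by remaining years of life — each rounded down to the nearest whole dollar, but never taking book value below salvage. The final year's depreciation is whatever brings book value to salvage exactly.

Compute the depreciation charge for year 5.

Depreciable base = $106,143 − $15,100 = $91,043.
Year 1: DB = ⌊$106,143 × 150%/8⌋ = $19,901; SL = ⌊$91,043/8⌋ = $11,380 → take DB $19,901. Book value $86,242.
Year 2: DB = ⌊$86,242 × 150%/8⌋ = $16,170; SL = ⌊$71,142/7⌋ = $10,163 → take DB $16,170. Book value $70,072.
Year 3: DB = ⌊$70,072 × 150%/8⌋ = $13,138; SL = ⌊$54,972/6⌋ = $9,162 → take DB $13,138. Book value $56,934.
Year 4: DB = ⌊$56,934 × 150%/8⌋ = $10,675; SL = ⌊$41,834/5⌋ = $8,366 → take DB $10,675. Book value $46,259.
Year 5: DB = ⌊$46,259 × 150%/8⌋ = $8,673; SL = ⌊$31,159/4⌋ = $7,789 → take DB $8,673. Book value $37,586.

$8,673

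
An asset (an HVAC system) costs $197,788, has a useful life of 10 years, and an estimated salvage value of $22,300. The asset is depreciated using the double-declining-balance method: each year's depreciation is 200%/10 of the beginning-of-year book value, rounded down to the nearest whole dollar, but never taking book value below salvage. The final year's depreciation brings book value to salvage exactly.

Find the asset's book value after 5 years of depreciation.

Depreciable base = $197,788 − $22,300 = $175,488.
Year 1: ⌊$197,788 × 200%/10⌋ = $39,557. Book value $158,231.
Year 2: ⌊$158,231 × 200%/10⌋ = $31,646. Book value $126,585.
Year 3: ⌊$126,585 × 200%/10⌋ = $25,317. Book value $101,268.
Year 4: ⌊$101,268 × 200%/10⌋ = $20,253. Book value $81,015.
Year 5: ⌊$81,015 × 200%/10⌋ = $16,203. Book value $64,812.

$64,812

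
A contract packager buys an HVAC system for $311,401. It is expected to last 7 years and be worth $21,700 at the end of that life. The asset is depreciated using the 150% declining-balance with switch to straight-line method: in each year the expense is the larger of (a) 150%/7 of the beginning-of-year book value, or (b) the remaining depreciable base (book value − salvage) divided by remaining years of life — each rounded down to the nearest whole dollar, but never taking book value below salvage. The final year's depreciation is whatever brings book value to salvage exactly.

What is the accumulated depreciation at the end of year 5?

$225,046

Depreciable base = $311,401 − $21,700 = $289,701.
Year 1: DB = ⌊$311,401 × 150%/7⌋ = $66,728; SL = ⌊$289,701/7⌋ = $41,385 → take DB $66,728. Book value $244,673.
Year 2: DB = ⌊$244,673 × 150%/7⌋ = $52,429; SL = ⌊$222,973/6⌋ = $37,162 → take DB $52,429. Book value $192,244.
Year 3: DB = ⌊$192,244 × 150%/7⌋ = $41,195; SL = ⌊$170,544/5⌋ = $34,108 → take DB $41,195. Book value $151,049.
Year 4: DB = ⌊$151,049 × 150%/7⌋ = $32,367; SL = ⌊$129,349/4⌋ = $32,337 → take DB $32,367. Book value $118,682.
Year 5: DB = ⌊$118,682 × 150%/7⌋ = $25,431; SL = ⌊$96,982/3⌋ = $32,327 → take SL $32,327. Book value $86,355.
Accumulated through year 5 = $311,401 − $86,355 = $225,046.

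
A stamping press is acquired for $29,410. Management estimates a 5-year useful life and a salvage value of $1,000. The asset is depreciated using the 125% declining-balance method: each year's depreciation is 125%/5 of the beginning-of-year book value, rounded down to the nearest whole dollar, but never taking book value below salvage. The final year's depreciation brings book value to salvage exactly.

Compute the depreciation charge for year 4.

$3,102

Depreciable base = $29,410 − $1,000 = $28,410.
Year 1: ⌊$29,410 × 125%/5⌋ = $7,352. Book value $22,058.
Year 2: ⌊$22,058 × 125%/5⌋ = $5,514. Book value $16,544.
Year 3: ⌊$16,544 × 125%/5⌋ = $4,136. Book value $12,408.
Year 4: ⌊$12,408 × 125%/5⌋ = $3,102. Book value $9,306.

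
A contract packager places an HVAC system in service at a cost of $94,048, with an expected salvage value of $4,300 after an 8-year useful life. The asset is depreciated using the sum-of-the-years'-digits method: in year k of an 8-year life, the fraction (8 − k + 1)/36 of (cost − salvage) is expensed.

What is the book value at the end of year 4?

$29,230

Depreciable base = $94,048 − $4,300 = $89,748.
Sum of the years' digits = 8+7+6+5+4+3+2+1 = 36.
Year 1: $89,748 × 8/36 = $19,944. Book value $74,104.
Year 2: $89,748 × 7/36 = $17,451. Book value $56,653.
Year 3: $89,748 × 6/36 = $14,958. Book value $41,695.
Year 4: $89,748 × 5/36 = $12,465. Book value $29,230.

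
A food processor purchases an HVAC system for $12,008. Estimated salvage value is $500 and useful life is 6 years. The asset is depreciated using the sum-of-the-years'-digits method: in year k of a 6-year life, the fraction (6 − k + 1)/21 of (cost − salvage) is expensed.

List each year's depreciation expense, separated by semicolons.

Depreciable base = $12,008 − $500 = $11,508.
Sum of the years' digits = 6+5+4+3+2+1 = 21.
Year 1: $11,508 × 6/21 = $3,288. Book value $8,720.
Year 2: $11,508 × 5/21 = $2,740. Book value $5,980.
Year 3: $11,508 × 4/21 = $2,192. Book value $3,788.
Year 4: $11,508 × 3/21 = $1,644. Book value $2,144.
Year 5: $11,508 × 2/21 = $1,096. Book value $1,048.
Year 6: $11,508 × 1/21 = $548. Book value $500.

$3,288; $2,740; $2,192; $1,644; $1,096; $548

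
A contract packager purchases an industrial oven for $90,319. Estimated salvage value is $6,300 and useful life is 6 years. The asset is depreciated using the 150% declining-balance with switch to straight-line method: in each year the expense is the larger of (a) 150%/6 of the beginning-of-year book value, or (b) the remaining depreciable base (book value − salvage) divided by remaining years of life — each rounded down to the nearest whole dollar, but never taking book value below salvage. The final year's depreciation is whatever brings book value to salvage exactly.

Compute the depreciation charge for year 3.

Depreciable base = $90,319 − $6,300 = $84,019.
Year 1: DB = ⌊$90,319 × 150%/6⌋ = $22,579; SL = ⌊$84,019/6⌋ = $14,003 → take DB $22,579. Book value $67,740.
Year 2: DB = ⌊$67,740 × 150%/6⌋ = $16,935; SL = ⌊$61,440/5⌋ = $12,288 → take DB $16,935. Book value $50,805.
Year 3: DB = ⌊$50,805 × 150%/6⌋ = $12,701; SL = ⌊$44,505/4⌋ = $11,126 → take DB $12,701. Book value $38,104.

$12,701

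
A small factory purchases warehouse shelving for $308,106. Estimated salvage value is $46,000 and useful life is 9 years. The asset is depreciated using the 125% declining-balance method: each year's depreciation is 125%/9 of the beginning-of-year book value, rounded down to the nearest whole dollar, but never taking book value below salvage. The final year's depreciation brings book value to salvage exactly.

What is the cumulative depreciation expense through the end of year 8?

Depreciable base = $308,106 − $46,000 = $262,106.
Year 1: ⌊$308,106 × 125%/9⌋ = $42,792. Book value $265,314.
Year 2: ⌊$265,314 × 125%/9⌋ = $36,849. Book value $228,465.
Year 3: ⌊$228,465 × 125%/9⌋ = $31,731. Book value $196,734.
Year 4: ⌊$196,734 × 125%/9⌋ = $27,324. Book value $169,410.
Year 5: ⌊$169,410 × 125%/9⌋ = $23,529. Book value $145,881.
Year 6: ⌊$145,881 × 125%/9⌋ = $20,261. Book value $125,620.
Year 7: ⌊$125,620 × 125%/9⌋ = $17,447. Book value $108,173.
Year 8: ⌊$108,173 × 125%/9⌋ = $15,024. Book value $93,149.
Accumulated through year 8 = $308,106 − $93,149 = $214,957.

$214,957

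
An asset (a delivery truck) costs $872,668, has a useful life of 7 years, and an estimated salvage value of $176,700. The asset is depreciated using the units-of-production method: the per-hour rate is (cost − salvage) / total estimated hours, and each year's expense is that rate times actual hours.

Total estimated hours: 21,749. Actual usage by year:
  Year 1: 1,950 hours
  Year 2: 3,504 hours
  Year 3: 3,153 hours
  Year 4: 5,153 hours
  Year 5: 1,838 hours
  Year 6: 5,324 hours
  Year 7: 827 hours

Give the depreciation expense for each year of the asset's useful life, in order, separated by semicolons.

$62,400; $112,128; $100,896; $164,896; $58,816; $170,368; $26,464

Depreciable base = $872,668 − $176,700 = $695,968.
Rate = $695,968 / 21,749 hours = $32 per hour.
Year 1: 1,950 × $32 = $62,400. Book value $810,268.
Year 2: 3,504 × $32 = $112,128. Book value $698,140.
Year 3: 3,153 × $32 = $100,896. Book value $597,244.
Year 4: 5,153 × $32 = $164,896. Book value $432,348.
Year 5: 1,838 × $32 = $58,816. Book value $373,532.
Year 6: 5,324 × $32 = $170,368. Book value $203,164.
Year 7: 827 × $32 = $26,464. Book value $176,700.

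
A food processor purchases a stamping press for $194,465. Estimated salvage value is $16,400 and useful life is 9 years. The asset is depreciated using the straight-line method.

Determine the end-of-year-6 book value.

$75,755

Depreciable base = $194,465 − $16,400 = $178,065.
Annual expense = $178,065 / 9 = $19,785.
End of year 1: book value $174,680.
End of year 2: book value $154,895.
End of year 3: book value $135,110.
End of year 4: book value $115,325.
End of year 5: book value $95,540.
End of year 6: book value $75,755.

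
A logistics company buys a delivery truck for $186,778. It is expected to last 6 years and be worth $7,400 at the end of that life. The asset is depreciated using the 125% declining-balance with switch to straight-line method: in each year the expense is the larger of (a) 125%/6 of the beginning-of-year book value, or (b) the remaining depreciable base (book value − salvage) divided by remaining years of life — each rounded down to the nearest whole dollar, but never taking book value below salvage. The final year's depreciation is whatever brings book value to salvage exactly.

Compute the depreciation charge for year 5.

Depreciable base = $186,778 − $7,400 = $179,378.
Year 1: DB = ⌊$186,778 × 125%/6⌋ = $38,912; SL = ⌊$179,378/6⌋ = $29,896 → take DB $38,912. Book value $147,866.
Year 2: DB = ⌊$147,866 × 125%/6⌋ = $30,805; SL = ⌊$140,466/5⌋ = $28,093 → take DB $30,805. Book value $117,061.
Year 3: DB = ⌊$117,061 × 125%/6⌋ = $24,387; SL = ⌊$109,661/4⌋ = $27,415 → take SL $27,415. Book value $89,646.
Year 4: DB = ⌊$89,646 × 125%/6⌋ = $18,676; SL = ⌊$82,246/3⌋ = $27,415 → take SL $27,415. Book value $62,231.
Year 5: DB = ⌊$62,231 × 125%/6⌋ = $12,964; SL = ⌊$54,831/2⌋ = $27,415 → take SL $27,415. Book value $34,816.

$27,415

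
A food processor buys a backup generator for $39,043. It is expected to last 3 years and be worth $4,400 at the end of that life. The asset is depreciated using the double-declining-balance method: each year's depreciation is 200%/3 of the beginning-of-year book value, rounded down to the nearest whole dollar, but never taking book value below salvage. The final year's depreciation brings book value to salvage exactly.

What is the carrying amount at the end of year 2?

$4,400

Depreciable base = $39,043 − $4,400 = $34,643.
Year 1: ⌊$39,043 × 200%/3⌋ = $26,028. Book value $13,015.
Year 2: ⌊$13,015 × 200%/3⌋ = $8,676, capped at $8,615. Book value $4,400.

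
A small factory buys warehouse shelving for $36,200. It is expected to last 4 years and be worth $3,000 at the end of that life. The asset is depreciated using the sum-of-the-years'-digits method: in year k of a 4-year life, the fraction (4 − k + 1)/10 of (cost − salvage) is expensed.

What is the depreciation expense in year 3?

Depreciable base = $36,200 − $3,000 = $33,200.
Sum of the years' digits = 4+3+2+1 = 10.
Year 1: $33,200 × 4/10 = $13,280. Book value $22,920.
Year 2: $33,200 × 3/10 = $9,960. Book value $12,960.
Year 3: $33,200 × 2/10 = $6,640. Book value $6,320.

$6,640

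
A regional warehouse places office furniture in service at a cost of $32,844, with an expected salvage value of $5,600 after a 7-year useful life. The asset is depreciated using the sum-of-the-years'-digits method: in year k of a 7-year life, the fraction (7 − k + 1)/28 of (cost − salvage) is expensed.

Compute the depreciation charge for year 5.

Depreciable base = $32,844 − $5,600 = $27,244.
Sum of the years' digits = 7+6+5+4+3+2+1 = 28.
Year 1: $27,244 × 7/28 = $6,811. Book value $26,033.
Year 2: $27,244 × 6/28 = $5,838. Book value $20,195.
Year 3: $27,244 × 5/28 = $4,865. Book value $15,330.
Year 4: $27,244 × 4/28 = $3,892. Book value $11,438.
Year 5: $27,244 × 3/28 = $2,919. Book value $8,519.

$2,919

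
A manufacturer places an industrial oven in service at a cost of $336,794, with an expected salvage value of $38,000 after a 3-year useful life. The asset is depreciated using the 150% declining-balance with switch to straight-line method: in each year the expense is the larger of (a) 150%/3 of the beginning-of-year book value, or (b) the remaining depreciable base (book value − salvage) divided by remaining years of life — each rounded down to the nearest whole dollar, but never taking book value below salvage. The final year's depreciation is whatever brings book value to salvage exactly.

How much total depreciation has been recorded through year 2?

Depreciable base = $336,794 − $38,000 = $298,794.
Year 1: DB = ⌊$336,794 × 150%/3⌋ = $168,397; SL = ⌊$298,794/3⌋ = $99,598 → take DB $168,397. Book value $168,397.
Year 2: DB = ⌊$168,397 × 150%/3⌋ = $84,198; SL = ⌊$130,397/2⌋ = $65,198 → take DB $84,198. Book value $84,199.
Accumulated through year 2 = $336,794 − $84,199 = $252,595.

$252,595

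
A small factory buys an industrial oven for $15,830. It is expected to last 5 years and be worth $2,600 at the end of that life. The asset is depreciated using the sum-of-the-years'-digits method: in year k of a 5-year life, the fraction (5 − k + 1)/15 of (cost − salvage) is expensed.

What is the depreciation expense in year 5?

$882

Depreciable base = $15,830 − $2,600 = $13,230.
Sum of the years' digits = 5+4+3+2+1 = 15.
Year 1: $13,230 × 5/15 = $4,410. Book value $11,420.
Year 2: $13,230 × 4/15 = $3,528. Book value $7,892.
Year 3: $13,230 × 3/15 = $2,646. Book value $5,246.
Year 4: $13,230 × 2/15 = $1,764. Book value $3,482.
Year 5: $13,230 × 1/15 = $882. Book value $2,600.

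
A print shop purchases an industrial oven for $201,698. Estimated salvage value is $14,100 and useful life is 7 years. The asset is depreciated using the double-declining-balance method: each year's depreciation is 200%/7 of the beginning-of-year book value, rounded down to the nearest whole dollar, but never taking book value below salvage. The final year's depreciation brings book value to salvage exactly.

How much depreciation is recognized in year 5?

Depreciable base = $201,698 − $14,100 = $187,598.
Year 1: ⌊$201,698 × 200%/7⌋ = $57,628. Book value $144,070.
Year 2: ⌊$144,070 × 200%/7⌋ = $41,162. Book value $102,908.
Year 3: ⌊$102,908 × 200%/7⌋ = $29,402. Book value $73,506.
Year 4: ⌊$73,506 × 200%/7⌋ = $21,001. Book value $52,505.
Year 5: ⌊$52,505 × 200%/7⌋ = $15,001. Book value $37,504.

$15,001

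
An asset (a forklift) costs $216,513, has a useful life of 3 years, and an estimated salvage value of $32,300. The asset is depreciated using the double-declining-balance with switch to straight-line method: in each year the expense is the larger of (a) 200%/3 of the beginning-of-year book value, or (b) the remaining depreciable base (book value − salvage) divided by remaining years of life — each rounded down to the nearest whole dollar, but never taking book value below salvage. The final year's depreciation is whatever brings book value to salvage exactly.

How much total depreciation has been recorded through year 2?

Depreciable base = $216,513 − $32,300 = $184,213.
Year 1: DB = ⌊$216,513 × 200%/3⌋ = $144,342; SL = ⌊$184,213/3⌋ = $61,404 → take DB $144,342. Book value $72,171.
Year 2: DB = ⌊$72,171 × 200%/3⌋ = $48,114; SL = ⌊$39,871/2⌋ = $19,935 → take DB $48,114, capped at $39,871. Book value $32,300.
Accumulated through year 2 = $216,513 − $32,300 = $184,213.

$184,213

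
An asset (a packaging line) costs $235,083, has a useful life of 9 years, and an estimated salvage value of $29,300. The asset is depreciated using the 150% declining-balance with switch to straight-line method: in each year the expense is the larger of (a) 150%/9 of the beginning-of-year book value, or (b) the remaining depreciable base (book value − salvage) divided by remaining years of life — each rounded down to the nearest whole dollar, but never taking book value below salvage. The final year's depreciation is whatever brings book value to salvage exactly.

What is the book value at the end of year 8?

Depreciable base = $235,083 − $29,300 = $205,783.
Year 1: DB = ⌊$235,083 × 150%/9⌋ = $39,180; SL = ⌊$205,783/9⌋ = $22,864 → take DB $39,180. Book value $195,903.
Year 2: DB = ⌊$195,903 × 150%/9⌋ = $32,650; SL = ⌊$166,603/8⌋ = $20,825 → take DB $32,650. Book value $163,253.
Year 3: DB = ⌊$163,253 × 150%/9⌋ = $27,208; SL = ⌊$133,953/7⌋ = $19,136 → take DB $27,208. Book value $136,045.
Year 4: DB = ⌊$136,045 × 150%/9⌋ = $22,674; SL = ⌊$106,745/6⌋ = $17,790 → take DB $22,674. Book value $113,371.
Year 5: DB = ⌊$113,371 × 150%/9⌋ = $18,895; SL = ⌊$84,071/5⌋ = $16,814 → take DB $18,895. Book value $94,476.
Year 6: DB = ⌊$94,476 × 150%/9⌋ = $15,746; SL = ⌊$65,176/4⌋ = $16,294 → take SL $16,294. Book value $78,182.
Year 7: DB = ⌊$78,182 × 150%/9⌋ = $13,030; SL = ⌊$48,882/3⌋ = $16,294 → take SL $16,294. Book value $61,888.
Year 8: DB = ⌊$61,888 × 150%/9⌋ = $10,314; SL = ⌊$32,588/2⌋ = $16,294 → take SL $16,294. Book value $45,594.

$45,594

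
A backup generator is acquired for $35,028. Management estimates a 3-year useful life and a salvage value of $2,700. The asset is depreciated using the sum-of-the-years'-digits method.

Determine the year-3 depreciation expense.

Depreciable base = $35,028 − $2,700 = $32,328.
Sum of the years' digits = 3+2+1 = 6.
Year 1: $32,328 × 3/6 = $16,164. Book value $18,864.
Year 2: $32,328 × 2/6 = $10,776. Book value $8,088.
Year 3: $32,328 × 1/6 = $5,388. Book value $2,700.

$5,388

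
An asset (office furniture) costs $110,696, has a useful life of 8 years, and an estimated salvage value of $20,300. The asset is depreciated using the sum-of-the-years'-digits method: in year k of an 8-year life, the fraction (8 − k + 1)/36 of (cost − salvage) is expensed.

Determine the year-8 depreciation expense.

$2,511

Depreciable base = $110,696 − $20,300 = $90,396.
Sum of the years' digits = 8+7+6+5+4+3+2+1 = 36.
Year 1: $90,396 × 8/36 = $20,088. Book value $90,608.
Year 2: $90,396 × 7/36 = $17,577. Book value $73,031.
Year 3: $90,396 × 6/36 = $15,066. Book value $57,965.
Year 4: $90,396 × 5/36 = $12,555. Book value $45,410.
Year 5: $90,396 × 4/36 = $10,044. Book value $35,366.
Year 6: $90,396 × 3/36 = $7,533. Book value $27,833.
Year 7: $90,396 × 2/36 = $5,022. Book value $22,811.
Year 8: $90,396 × 1/36 = $2,511. Book value $20,300.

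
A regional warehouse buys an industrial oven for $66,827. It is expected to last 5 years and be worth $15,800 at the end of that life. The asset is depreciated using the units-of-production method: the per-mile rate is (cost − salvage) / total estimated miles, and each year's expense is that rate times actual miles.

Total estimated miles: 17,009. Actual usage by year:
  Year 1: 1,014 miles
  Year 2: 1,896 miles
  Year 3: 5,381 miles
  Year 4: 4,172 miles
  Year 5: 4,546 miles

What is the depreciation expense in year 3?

$16,143

Depreciable base = $66,827 − $15,800 = $51,027.
Rate = $51,027 / 17,009 miles = $3 per mile.
Year 1: 1,014 × $3 = $3,042. Book value $63,785.
Year 2: 1,896 × $3 = $5,688. Book value $58,097.
Year 3: 5,381 × $3 = $16,143. Book value $41,954.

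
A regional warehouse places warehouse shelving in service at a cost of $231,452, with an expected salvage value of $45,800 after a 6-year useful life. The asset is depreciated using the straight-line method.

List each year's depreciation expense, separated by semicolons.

Depreciable base = $231,452 − $45,800 = $185,652.
Annual expense = $185,652 / 6 = $30,942.
End of year 1: book value $200,510.
End of year 2: book value $169,568.
End of year 3: book value $138,626.
End of year 4: book value $107,684.
End of year 5: book value $76,742.
End of year 6: book value $45,800.

$30,942; $30,942; $30,942; $30,942; $30,942; $30,942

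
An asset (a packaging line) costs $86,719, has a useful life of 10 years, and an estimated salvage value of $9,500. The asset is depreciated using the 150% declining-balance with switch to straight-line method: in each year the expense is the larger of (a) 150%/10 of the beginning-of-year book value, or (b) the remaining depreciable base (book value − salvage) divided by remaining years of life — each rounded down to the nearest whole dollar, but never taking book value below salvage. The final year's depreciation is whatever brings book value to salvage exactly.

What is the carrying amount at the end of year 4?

Depreciable base = $86,719 − $9,500 = $77,219.
Year 1: DB = ⌊$86,719 × 150%/10⌋ = $13,007; SL = ⌊$77,219/10⌋ = $7,721 → take DB $13,007. Book value $73,712.
Year 2: DB = ⌊$73,712 × 150%/10⌋ = $11,056; SL = ⌊$64,212/9⌋ = $7,134 → take DB $11,056. Book value $62,656.
Year 3: DB = ⌊$62,656 × 150%/10⌋ = $9,398; SL = ⌊$53,156/8⌋ = $6,644 → take DB $9,398. Book value $53,258.
Year 4: DB = ⌊$53,258 × 150%/10⌋ = $7,988; SL = ⌊$43,758/7⌋ = $6,251 → take DB $7,988. Book value $45,270.

$45,270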